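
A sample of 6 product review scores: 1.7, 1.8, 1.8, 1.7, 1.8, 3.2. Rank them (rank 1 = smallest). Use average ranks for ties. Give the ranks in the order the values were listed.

Sorted (ascending): 1.7, 1.7, 1.8, 1.8, 1.8, 3.2
The 2 values of 1.7 occupy positions 1–2 → average rank (1+2)/2 = 1.5.
The 3 values of 1.8 occupy positions 3–5 → average rank 4.

1.5, 4, 4, 1.5, 4, 6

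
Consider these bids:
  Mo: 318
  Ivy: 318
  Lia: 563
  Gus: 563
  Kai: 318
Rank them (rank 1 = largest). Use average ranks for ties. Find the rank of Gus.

1.5

Sorted (descending): 563, 563, 318, 318, 318
The 2 values of 563 occupy positions 1–2 → average rank (1+2)/2 = 1.5.
The 3 values of 318 occupy positions 3–5 → average rank 4.
Gus has value 563 → rank 1.5.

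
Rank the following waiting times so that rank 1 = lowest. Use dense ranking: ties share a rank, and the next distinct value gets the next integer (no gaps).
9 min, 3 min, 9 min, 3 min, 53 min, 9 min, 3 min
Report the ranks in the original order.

2, 1, 2, 1, 3, 2, 1

Sorted (ascending): 3, 3, 3, 9, 9, 9, 53
The 3 values of 3 share dense rank 1.
The 3 values of 9 share dense rank 2.
Remaining distinct values take the next consecutive integers.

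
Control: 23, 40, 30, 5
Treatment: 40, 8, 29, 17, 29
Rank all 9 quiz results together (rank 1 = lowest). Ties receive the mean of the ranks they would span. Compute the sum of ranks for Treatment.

24.5

Sorted (ascending): 5, 8, 17, 23, 29, 29, 30, 40, 40
The 2 values of 29 occupy positions 5–6 → average rank (5+6)/2 = 5.5.
The 2 values of 40 occupy positions 8–9 → average rank (8+9)/2 = 8.5.
Treatment values → pooled ranks: 40→8.5, 8→2, 29→5.5, 17→3, 29→5.5
Rank sum = 8.5 + 2 + 5.5 + 3 + 5.5 = 24.5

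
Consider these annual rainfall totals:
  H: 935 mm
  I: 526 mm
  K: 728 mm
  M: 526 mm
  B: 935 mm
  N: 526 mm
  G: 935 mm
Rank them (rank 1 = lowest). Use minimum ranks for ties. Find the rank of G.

5

Sorted (ascending): 526, 526, 526, 728, 935, 935, 935
The 3 values of 526 occupy positions 1–3 → each gets rank 1.
The 3 values of 935 occupy positions 5–7 → each gets rank 5.
G has value 935 mm → rank 5.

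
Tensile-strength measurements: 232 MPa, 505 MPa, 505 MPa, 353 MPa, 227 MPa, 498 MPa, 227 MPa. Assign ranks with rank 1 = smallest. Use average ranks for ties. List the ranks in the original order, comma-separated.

Sorted (ascending): 227, 227, 232, 353, 498, 505, 505
The 2 values of 227 occupy positions 1–2 → average rank (1+2)/2 = 1.5.
The 2 values of 505 occupy positions 6–7 → average rank (6+7)/2 = 6.5.

3, 6.5, 6.5, 4, 1.5, 5, 1.5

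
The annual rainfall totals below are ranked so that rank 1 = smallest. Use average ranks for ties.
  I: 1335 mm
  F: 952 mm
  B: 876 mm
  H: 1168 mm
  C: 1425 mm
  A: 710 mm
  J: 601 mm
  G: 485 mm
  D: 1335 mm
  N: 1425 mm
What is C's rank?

9.5

Sorted (ascending): 485, 601, 710, 876, 952, 1168, 1335, 1335, 1425, 1425
The 2 values of 1335 occupy positions 7–8 → average rank (7+8)/2 = 7.5.
The 2 values of 1425 occupy positions 9–10 → average rank (9+10)/2 = 9.5.
C has value 1425 mm → rank 9.5.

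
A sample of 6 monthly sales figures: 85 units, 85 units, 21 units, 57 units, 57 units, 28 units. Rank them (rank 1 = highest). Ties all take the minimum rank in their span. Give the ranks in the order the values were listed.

Sorted (descending): 85, 85, 57, 57, 28, 21
The 2 values of 85 occupy positions 1–2 → each gets rank 1.
The 2 values of 57 occupy positions 3–4 → each gets rank 3.

1, 1, 6, 3, 3, 5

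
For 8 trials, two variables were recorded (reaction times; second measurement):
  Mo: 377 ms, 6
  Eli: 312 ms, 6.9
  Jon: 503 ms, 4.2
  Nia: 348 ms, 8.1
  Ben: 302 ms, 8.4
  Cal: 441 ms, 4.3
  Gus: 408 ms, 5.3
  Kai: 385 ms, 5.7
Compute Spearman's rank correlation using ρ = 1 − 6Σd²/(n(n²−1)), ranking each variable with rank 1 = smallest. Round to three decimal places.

-0.976

Ranks of variable 1: 4, 2, 8, 3, 1, 7, 6, 5
Ranks of variable 2: 5, 6, 1, 7, 8, 2, 3, 4
d = r₁ − r₂: -1, -4, 7, -4, -7, 5, 3, 1
d²: 1, 16, 49, 16, 49, 25, 9, 1; Σd² = 166
ρ = 1 − 6·166/(8·63) = 1 − 996/504 = -0.976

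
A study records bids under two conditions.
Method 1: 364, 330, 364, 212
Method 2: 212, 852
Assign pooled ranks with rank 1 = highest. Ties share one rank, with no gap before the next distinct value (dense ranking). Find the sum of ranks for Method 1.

Sorted (descending): 852, 364, 364, 330, 212, 212
The 2 values of 364 share dense rank 2.
The 2 values of 212 share dense rank 4.
Remaining distinct values take the next consecutive integers.
Method 1 values → pooled ranks: 364→2, 330→3, 364→2, 212→4
Rank sum = 2 + 3 + 2 + 4 = 11

11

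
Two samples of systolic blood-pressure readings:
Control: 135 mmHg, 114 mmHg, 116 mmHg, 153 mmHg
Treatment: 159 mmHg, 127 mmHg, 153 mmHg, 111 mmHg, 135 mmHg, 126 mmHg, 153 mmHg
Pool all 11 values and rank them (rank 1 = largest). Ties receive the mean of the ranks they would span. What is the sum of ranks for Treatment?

38.5

Sorted (descending): 159, 153, 153, 153, 135, 135, 127, 126, 116, 114, 111
The 3 values of 153 occupy positions 2–4 → average rank 3.
The 2 values of 135 occupy positions 5–6 → average rank (5+6)/2 = 5.5.
Treatment values → pooled ranks: 159→1, 127→7, 153→3, 111→11, 135→5.5, 126→8, 153→3
Rank sum = 1 + 7 + 3 + 11 + 5.5 + 8 + 3 = 38.5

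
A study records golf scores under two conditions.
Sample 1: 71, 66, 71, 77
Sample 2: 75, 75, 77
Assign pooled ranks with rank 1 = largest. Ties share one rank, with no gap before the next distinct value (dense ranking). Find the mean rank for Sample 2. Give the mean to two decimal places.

Sorted (descending): 77, 77, 75, 75, 71, 71, 66
The 2 values of 77 share dense rank 1.
The 2 values of 75 share dense rank 2.
The 2 values of 71 share dense rank 3.
Remaining distinct values take the next consecutive integers.
Sample 2 values → pooled ranks: 75→2, 75→2, 77→1
Mean rank = (2 + 2 + 1) / 3 = 1.67

1.67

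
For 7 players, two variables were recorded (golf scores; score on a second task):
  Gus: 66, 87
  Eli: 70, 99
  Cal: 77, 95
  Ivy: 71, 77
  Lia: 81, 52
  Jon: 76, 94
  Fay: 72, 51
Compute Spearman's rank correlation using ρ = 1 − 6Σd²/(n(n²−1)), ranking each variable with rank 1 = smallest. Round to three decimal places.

-0.214

Ranks of variable 1: 1, 2, 6, 3, 7, 5, 4
Ranks of variable 2: 4, 7, 6, 3, 2, 5, 1
d = r₁ − r₂: -3, -5, 0, 0, 5, 0, 3
d²: 9, 25, 0, 0, 25, 0, 9; Σd² = 68
ρ = 1 − 6·68/(7·48) = 1 − 408/336 = -0.214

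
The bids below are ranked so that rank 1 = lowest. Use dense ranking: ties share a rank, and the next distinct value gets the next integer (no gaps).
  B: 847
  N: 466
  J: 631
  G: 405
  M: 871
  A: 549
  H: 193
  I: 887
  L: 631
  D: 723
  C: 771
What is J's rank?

5

Sorted (ascending): 193, 405, 466, 549, 631, 631, 723, 771, 847, 871, 887
The 2 values of 631 share dense rank 5.
Remaining distinct values take the next consecutive integers.
J has value 631 → rank 5.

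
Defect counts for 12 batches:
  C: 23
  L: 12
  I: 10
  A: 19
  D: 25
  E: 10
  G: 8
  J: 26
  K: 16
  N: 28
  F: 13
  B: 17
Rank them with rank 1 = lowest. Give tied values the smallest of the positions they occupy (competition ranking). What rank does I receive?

2

Sorted (ascending): 8, 10, 10, 12, 13, 16, 17, 19, 23, 25, 26, 28
The 2 values of 10 occupy positions 2–3 → each gets rank 2.
I has value 10 → rank 2.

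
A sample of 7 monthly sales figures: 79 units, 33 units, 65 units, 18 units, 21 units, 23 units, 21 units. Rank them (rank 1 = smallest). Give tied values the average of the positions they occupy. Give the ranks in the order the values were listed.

7, 5, 6, 1, 2.5, 4, 2.5

Sorted (ascending): 18, 21, 21, 23, 33, 65, 79
The 2 values of 21 occupy positions 2–3 → average rank (2+3)/2 = 2.5.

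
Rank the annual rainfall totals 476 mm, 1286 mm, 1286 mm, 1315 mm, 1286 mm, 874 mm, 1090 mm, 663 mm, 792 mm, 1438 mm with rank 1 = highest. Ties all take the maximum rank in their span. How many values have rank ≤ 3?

2

Sorted (descending): 1438, 1315, 1286, 1286, 1286, 1090, 874, 792, 663, 476
The 3 values of 1286 occupy positions 3–5 → each gets rank 5.
Ranks ≤ 3: {1, 2} → 2 values.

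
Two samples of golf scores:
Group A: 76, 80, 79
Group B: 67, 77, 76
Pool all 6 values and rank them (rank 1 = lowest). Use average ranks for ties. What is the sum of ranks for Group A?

13.5

Sorted (ascending): 67, 76, 76, 77, 79, 80
The 2 values of 76 occupy positions 2–3 → average rank (2+3)/2 = 2.5.
Group A values → pooled ranks: 76→2.5, 80→6, 79→5
Rank sum = 2.5 + 6 + 5 = 13.5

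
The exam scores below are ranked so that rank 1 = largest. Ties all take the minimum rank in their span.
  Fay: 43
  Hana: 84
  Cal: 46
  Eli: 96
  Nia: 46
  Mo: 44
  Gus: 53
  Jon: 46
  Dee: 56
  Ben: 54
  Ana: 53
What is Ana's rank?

Sorted (descending): 96, 84, 56, 54, 53, 53, 46, 46, 46, 44, 43
The 2 values of 53 occupy positions 5–6 → each gets rank 5.
The 3 values of 46 occupy positions 7–9 → each gets rank 7.
Ana has value 53 → rank 5.

5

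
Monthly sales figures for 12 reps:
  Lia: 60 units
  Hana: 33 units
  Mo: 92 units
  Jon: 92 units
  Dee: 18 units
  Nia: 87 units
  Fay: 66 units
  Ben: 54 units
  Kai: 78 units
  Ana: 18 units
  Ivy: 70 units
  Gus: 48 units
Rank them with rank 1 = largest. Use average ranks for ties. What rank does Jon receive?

Sorted (descending): 92, 92, 87, 78, 70, 66, 60, 54, 48, 33, 18, 18
The 2 values of 92 occupy positions 1–2 → average rank (1+2)/2 = 1.5.
The 2 values of 18 occupy positions 11–12 → average rank (11+12)/2 = 11.5.
Jon has value 92 units → rank 1.5.

1.5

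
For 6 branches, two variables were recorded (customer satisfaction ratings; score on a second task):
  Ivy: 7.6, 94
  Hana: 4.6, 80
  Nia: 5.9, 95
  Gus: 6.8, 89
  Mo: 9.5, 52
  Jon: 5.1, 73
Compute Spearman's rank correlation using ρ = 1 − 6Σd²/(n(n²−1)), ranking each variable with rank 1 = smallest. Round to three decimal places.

-0.086

Ranks of variable 1: 5, 1, 3, 4, 6, 2
Ranks of variable 2: 5, 3, 6, 4, 1, 2
d = r₁ − r₂: 0, -2, -3, 0, 5, 0
d²: 0, 4, 9, 0, 25, 0; Σd² = 38
ρ = 1 − 6·38/(6·35) = 1 − 228/210 = -0.086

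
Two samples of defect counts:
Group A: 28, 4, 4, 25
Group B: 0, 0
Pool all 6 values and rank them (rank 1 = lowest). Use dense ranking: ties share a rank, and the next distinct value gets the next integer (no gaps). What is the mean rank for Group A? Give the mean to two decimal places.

2.75

Sorted (ascending): 0, 0, 4, 4, 25, 28
The 2 values of 0 share dense rank 1.
The 2 values of 4 share dense rank 2.
Remaining distinct values take the next consecutive integers.
Group A values → pooled ranks: 28→4, 4→2, 4→2, 25→3
Mean rank = (4 + 2 + 2 + 3) / 4 = 2.75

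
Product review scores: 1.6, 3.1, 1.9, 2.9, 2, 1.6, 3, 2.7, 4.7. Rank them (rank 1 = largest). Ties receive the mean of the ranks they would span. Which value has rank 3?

Sorted (descending): 4.7, 3.1, 3, 2.9, 2.7, 2, 1.9, 1.6, 1.6
The 2 values of 1.6 occupy positions 8–9 → average rank (8+9)/2 = 8.5.
Rank 3 → value 3.

3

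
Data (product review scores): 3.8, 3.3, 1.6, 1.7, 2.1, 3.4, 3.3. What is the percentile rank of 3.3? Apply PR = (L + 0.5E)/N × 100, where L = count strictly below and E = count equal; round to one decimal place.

N = 7.
Strictly below 3.3: 3. Equal to 3.3: 2.
PR = (3 + 0.5·2)/7 × 100 = 57.1

57.1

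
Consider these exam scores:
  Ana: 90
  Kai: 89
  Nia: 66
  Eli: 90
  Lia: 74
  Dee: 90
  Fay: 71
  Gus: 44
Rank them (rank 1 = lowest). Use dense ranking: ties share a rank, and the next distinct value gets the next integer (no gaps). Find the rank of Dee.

6

Sorted (ascending): 44, 66, 71, 74, 89, 90, 90, 90
The 3 values of 90 share dense rank 6.
Remaining distinct values take the next consecutive integers.
Dee has value 90 → rank 6.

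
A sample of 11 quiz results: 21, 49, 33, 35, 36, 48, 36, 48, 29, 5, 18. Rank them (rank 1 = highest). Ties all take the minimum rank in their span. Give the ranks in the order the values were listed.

Sorted (descending): 49, 48, 48, 36, 36, 35, 33, 29, 21, 18, 5
The 2 values of 48 occupy positions 2–3 → each gets rank 2.
The 2 values of 36 occupy positions 4–5 → each gets rank 4.

9, 1, 7, 6, 4, 2, 4, 2, 8, 11, 10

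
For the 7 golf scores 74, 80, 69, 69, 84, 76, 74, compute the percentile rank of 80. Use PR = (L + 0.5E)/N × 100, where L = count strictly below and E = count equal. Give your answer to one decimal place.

N = 7.
Strictly below 80: 5. Equal to 80: 1.
PR = (5 + 0.5·1)/7 × 100 = 78.6

78.6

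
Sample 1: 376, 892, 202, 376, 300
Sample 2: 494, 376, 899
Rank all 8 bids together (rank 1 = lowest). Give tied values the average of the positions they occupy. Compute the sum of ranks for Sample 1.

18

Sorted (ascending): 202, 300, 376, 376, 376, 494, 892, 899
The 3 values of 376 occupy positions 3–5 → average rank 4.
Sample 1 values → pooled ranks: 376→4, 892→7, 202→1, 376→4, 300→2
Rank sum = 4 + 7 + 1 + 4 + 2 = 18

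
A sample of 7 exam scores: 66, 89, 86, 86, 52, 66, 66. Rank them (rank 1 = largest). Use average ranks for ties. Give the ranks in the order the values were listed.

Sorted (descending): 89, 86, 86, 66, 66, 66, 52
The 2 values of 86 occupy positions 2–3 → average rank (2+3)/2 = 2.5.
The 3 values of 66 occupy positions 4–6 → average rank 5.

5, 1, 2.5, 2.5, 7, 5, 5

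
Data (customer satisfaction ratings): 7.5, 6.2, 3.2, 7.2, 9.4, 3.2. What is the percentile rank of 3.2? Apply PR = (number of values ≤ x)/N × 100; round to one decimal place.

33.3

N = 6.
Strictly below 3.2: 0. Equal to 3.2: 2.
PR = 2/6 × 100 = 33.3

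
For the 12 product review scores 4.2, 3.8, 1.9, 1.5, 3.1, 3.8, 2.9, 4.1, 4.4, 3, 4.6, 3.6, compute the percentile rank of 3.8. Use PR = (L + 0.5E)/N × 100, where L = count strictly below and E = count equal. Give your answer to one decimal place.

N = 12.
Strictly below 3.8: 6. Equal to 3.8: 2.
PR = (6 + 0.5·2)/12 × 100 = 58.3

58.3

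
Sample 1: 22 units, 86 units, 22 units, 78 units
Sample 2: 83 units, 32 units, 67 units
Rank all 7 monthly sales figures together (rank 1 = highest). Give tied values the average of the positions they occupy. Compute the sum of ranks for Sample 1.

17

Sorted (descending): 86, 83, 78, 67, 32, 22, 22
The 2 values of 22 occupy positions 6–7 → average rank (6+7)/2 = 6.5.
Sample 1 values → pooled ranks: 22→6.5, 86→1, 22→6.5, 78→3
Rank sum = 6.5 + 1 + 6.5 + 3 = 17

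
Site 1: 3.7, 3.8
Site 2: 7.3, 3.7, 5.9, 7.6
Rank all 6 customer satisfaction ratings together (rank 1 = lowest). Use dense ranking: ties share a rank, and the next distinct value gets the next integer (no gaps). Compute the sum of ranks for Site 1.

Sorted (ascending): 3.7, 3.7, 3.8, 5.9, 7.3, 7.6
The 2 values of 3.7 share dense rank 1.
Remaining distinct values take the next consecutive integers.
Site 1 values → pooled ranks: 3.7→1, 3.8→2
Rank sum = 1 + 2 = 3

3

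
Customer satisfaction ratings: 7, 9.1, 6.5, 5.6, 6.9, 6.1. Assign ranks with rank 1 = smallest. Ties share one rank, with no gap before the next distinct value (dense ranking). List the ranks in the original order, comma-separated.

5, 6, 3, 1, 4, 2

Sorted (ascending): 5.6, 6.1, 6.5, 6.9, 7, 9.1
No ties — each value takes its position as its rank.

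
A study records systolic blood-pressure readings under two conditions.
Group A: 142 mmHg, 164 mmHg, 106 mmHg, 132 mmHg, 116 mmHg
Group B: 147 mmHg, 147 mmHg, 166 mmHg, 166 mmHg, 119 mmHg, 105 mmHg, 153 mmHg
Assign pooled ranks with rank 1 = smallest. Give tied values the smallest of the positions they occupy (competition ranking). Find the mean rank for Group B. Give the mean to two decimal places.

7.14

Sorted (ascending): 105, 106, 116, 119, 132, 142, 147, 147, 153, 164, 166, 166
The 2 values of 147 occupy positions 7–8 → each gets rank 7.
The 2 values of 166 occupy positions 11–12 → each gets rank 11.
Group B values → pooled ranks: 147→7, 147→7, 166→11, 166→11, 119→4, 105→1, 153→9
Mean rank = (7 + 7 + 11 + 11 + 4 + 1 + 9) / 7 = 7.14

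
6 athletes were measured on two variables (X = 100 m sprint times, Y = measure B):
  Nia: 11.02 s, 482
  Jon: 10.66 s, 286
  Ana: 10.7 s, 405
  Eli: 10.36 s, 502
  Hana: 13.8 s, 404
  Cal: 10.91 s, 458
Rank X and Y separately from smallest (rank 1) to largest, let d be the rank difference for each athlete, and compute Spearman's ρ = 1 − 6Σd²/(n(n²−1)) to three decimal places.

-0.200

Ranks of variable 1: 5, 2, 3, 1, 6, 4
Ranks of variable 2: 5, 1, 3, 6, 2, 4
d = r₁ − r₂: 0, 1, 0, -5, 4, 0
d²: 0, 1, 0, 25, 16, 0; Σd² = 42
ρ = 1 − 6·42/(6·35) = 1 − 252/210 = -0.200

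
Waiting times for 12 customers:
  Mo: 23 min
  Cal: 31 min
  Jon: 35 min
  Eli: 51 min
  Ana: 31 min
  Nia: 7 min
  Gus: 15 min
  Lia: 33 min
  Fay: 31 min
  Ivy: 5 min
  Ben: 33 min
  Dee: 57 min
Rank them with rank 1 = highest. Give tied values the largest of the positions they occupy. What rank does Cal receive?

8

Sorted (descending): 57, 51, 35, 33, 33, 31, 31, 31, 23, 15, 7, 5
The 2 values of 33 occupy positions 4–5 → each gets rank 5.
The 3 values of 31 occupy positions 6–8 → each gets rank 8.
Cal has value 31 min → rank 8.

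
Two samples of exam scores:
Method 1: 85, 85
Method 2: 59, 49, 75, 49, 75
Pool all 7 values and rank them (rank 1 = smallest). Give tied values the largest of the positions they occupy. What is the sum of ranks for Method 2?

Sorted (ascending): 49, 49, 59, 75, 75, 85, 85
The 2 values of 49 occupy positions 1–2 → each gets rank 2.
The 2 values of 75 occupy positions 4–5 → each gets rank 5.
The 2 values of 85 occupy positions 6–7 → each gets rank 7.
Method 2 values → pooled ranks: 59→3, 49→2, 75→5, 49→2, 75→5
Rank sum = 3 + 2 + 5 + 2 + 5 = 17

17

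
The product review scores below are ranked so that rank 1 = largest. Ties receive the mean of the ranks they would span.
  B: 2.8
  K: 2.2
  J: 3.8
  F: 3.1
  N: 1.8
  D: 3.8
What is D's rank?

1.5

Sorted (descending): 3.8, 3.8, 3.1, 2.8, 2.2, 1.8
The 2 values of 3.8 occupy positions 1–2 → average rank (1+2)/2 = 1.5.
D has value 3.8 → rank 1.5.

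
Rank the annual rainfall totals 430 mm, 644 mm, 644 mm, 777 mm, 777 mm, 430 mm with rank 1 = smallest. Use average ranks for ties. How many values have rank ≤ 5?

Sorted (ascending): 430, 430, 644, 644, 777, 777
The 2 values of 430 occupy positions 1–2 → average rank (1+2)/2 = 1.5.
The 2 values of 644 occupy positions 3–4 → average rank (3+4)/2 = 3.5.
The 2 values of 777 occupy positions 5–6 → average rank (5+6)/2 = 5.5.
Ranks ≤ 5: {1.5, 1.5, 3.5, 3.5} → 4 values.

4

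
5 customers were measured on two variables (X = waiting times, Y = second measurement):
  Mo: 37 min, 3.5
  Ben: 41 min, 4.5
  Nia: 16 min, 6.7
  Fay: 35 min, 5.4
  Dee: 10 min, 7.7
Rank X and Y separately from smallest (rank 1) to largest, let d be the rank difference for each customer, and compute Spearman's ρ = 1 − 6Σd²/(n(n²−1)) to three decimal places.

-0.900

Ranks of variable 1: 4, 5, 2, 3, 1
Ranks of variable 2: 1, 2, 4, 3, 5
d = r₁ − r₂: 3, 3, -2, 0, -4
d²: 9, 9, 4, 0, 16; Σd² = 38
ρ = 1 − 6·38/(5·24) = 1 − 228/120 = -0.900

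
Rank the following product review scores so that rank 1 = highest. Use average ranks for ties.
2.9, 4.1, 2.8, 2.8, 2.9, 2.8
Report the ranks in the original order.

Sorted (descending): 4.1, 2.9, 2.9, 2.8, 2.8, 2.8
The 2 values of 2.9 occupy positions 2–3 → average rank (2+3)/2 = 2.5.
The 3 values of 2.8 occupy positions 4–6 → average rank 5.

2.5, 1, 5, 5, 2.5, 5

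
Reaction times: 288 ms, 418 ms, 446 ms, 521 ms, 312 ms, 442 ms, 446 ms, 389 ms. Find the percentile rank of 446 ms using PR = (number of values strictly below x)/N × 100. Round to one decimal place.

62.5

N = 8.
Strictly below 446: 5. Equal to 446: 2.
PR = 5/8 × 100 = 62.5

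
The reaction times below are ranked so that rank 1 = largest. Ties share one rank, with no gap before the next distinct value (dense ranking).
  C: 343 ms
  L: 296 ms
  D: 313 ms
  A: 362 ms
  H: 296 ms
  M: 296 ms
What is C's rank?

2

Sorted (descending): 362, 343, 313, 296, 296, 296
The 3 values of 296 share dense rank 4.
Remaining distinct values take the next consecutive integers.
C has value 343 ms → rank 2.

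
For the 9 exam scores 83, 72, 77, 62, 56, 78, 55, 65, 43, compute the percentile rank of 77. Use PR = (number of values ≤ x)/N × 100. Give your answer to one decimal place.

77.8

N = 9.
Strictly below 77: 6. Equal to 77: 1.
PR = 7/9 × 100 = 77.8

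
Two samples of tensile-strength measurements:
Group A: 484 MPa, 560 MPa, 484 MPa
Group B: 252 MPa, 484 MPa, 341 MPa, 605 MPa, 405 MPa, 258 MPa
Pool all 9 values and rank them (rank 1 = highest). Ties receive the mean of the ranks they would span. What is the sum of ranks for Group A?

Sorted (descending): 605, 560, 484, 484, 484, 405, 341, 258, 252
The 3 values of 484 occupy positions 3–5 → average rank 4.
Group A values → pooled ranks: 484→4, 560→2, 484→4
Rank sum = 4 + 2 + 4 = 10

10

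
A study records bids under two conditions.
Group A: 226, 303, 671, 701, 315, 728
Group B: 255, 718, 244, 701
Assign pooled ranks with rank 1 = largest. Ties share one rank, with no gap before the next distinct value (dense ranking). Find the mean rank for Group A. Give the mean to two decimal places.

4.67

Sorted (descending): 728, 718, 701, 701, 671, 315, 303, 255, 244, 226
The 2 values of 701 share dense rank 3.
Remaining distinct values take the next consecutive integers.
Group A values → pooled ranks: 226→9, 303→6, 671→4, 701→3, 315→5, 728→1
Mean rank = (9 + 6 + 4 + 3 + 5 + 1) / 6 = 4.67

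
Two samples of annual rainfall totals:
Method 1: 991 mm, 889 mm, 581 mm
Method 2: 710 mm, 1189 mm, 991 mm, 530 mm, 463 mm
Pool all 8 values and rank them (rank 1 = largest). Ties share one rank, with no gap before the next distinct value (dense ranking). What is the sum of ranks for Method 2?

20

Sorted (descending): 1189, 991, 991, 889, 710, 581, 530, 463
The 2 values of 991 share dense rank 2.
Remaining distinct values take the next consecutive integers.
Method 2 values → pooled ranks: 710→4, 1189→1, 991→2, 530→6, 463→7
Rank sum = 4 + 1 + 2 + 6 + 7 = 20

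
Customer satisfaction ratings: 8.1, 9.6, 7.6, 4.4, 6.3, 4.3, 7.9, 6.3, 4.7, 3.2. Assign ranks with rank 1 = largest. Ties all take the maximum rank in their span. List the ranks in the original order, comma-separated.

Sorted (descending): 9.6, 8.1, 7.9, 7.6, 6.3, 6.3, 4.7, 4.4, 4.3, 3.2
The 2 values of 6.3 occupy positions 5–6 → each gets rank 6.

2, 1, 4, 8, 6, 9, 3, 6, 7, 10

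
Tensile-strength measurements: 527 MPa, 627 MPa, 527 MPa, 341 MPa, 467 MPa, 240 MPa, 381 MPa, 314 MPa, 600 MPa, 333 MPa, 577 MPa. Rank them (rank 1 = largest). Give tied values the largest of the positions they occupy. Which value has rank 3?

Sorted (descending): 627, 600, 577, 527, 527, 467, 381, 341, 333, 314, 240
The 2 values of 527 occupy positions 4–5 → each gets rank 5.
Rank 3 → value 577.

577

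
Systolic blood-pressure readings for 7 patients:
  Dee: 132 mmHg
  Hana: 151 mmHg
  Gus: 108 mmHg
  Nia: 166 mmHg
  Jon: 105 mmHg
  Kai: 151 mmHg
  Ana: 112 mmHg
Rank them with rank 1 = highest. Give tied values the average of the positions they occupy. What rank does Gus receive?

6

Sorted (descending): 166, 151, 151, 132, 112, 108, 105
The 2 values of 151 occupy positions 2–3 → average rank (2+3)/2 = 2.5.
Gus has value 108 mmHg → rank 6.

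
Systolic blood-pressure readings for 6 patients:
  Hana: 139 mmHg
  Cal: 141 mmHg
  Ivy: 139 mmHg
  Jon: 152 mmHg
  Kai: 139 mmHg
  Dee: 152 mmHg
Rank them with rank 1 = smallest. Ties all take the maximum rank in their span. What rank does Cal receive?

Sorted (ascending): 139, 139, 139, 141, 152, 152
The 3 values of 139 occupy positions 1–3 → each gets rank 3.
The 2 values of 152 occupy positions 5–6 → each gets rank 6.
Cal has value 141 mmHg → rank 4.

4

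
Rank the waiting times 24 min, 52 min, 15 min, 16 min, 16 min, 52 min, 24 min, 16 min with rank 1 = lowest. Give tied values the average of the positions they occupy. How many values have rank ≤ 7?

6

Sorted (ascending): 15, 16, 16, 16, 24, 24, 52, 52
The 3 values of 16 occupy positions 2–4 → average rank 3.
The 2 values of 24 occupy positions 5–6 → average rank (5+6)/2 = 5.5.
The 2 values of 52 occupy positions 7–8 → average rank (7+8)/2 = 7.5.
Ranks ≤ 7: {1, 3, 3, 3, 5.5, 5.5} → 6 values.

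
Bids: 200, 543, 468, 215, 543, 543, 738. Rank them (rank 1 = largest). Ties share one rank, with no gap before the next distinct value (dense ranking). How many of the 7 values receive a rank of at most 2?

Sorted (descending): 738, 543, 543, 543, 468, 215, 200
The 3 values of 543 share dense rank 2.
Remaining distinct values take the next consecutive integers.
Ranks ≤ 2: {1, 2, 2, 2} → 4 values.

4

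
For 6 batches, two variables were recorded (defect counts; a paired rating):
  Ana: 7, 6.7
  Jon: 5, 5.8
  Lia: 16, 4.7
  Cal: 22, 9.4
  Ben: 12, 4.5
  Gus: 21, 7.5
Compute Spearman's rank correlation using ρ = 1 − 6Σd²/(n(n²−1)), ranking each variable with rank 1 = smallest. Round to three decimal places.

0.543

Ranks of variable 1: 2, 1, 4, 6, 3, 5
Ranks of variable 2: 4, 3, 2, 6, 1, 5
d = r₁ − r₂: -2, -2, 2, 0, 2, 0
d²: 4, 4, 4, 0, 4, 0; Σd² = 16
ρ = 1 − 6·16/(6·35) = 1 − 96/210 = 0.543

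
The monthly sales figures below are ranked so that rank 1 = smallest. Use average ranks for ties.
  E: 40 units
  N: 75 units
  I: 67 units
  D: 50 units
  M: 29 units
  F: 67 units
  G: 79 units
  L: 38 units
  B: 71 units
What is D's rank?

4

Sorted (ascending): 29, 38, 40, 50, 67, 67, 71, 75, 79
The 2 values of 67 occupy positions 5–6 → average rank (5+6)/2 = 5.5.
D has value 50 units → rank 4.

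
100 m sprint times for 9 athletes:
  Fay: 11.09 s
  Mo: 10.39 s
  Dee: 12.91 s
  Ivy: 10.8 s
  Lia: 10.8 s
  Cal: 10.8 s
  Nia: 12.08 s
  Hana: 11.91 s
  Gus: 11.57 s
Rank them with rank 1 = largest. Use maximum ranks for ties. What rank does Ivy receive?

Sorted (descending): 12.91, 12.08, 11.91, 11.57, 11.09, 10.8, 10.8, 10.8, 10.39
The 3 values of 10.8 occupy positions 6–8 → each gets rank 8.
Ivy has value 10.8 s → rank 8.

8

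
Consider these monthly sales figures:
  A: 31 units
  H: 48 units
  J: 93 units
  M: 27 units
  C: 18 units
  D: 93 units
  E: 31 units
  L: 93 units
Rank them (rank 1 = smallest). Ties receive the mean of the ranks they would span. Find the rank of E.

3.5

Sorted (ascending): 18, 27, 31, 31, 48, 93, 93, 93
The 2 values of 31 occupy positions 3–4 → average rank (3+4)/2 = 3.5.
The 3 values of 93 occupy positions 6–8 → average rank 7.
E has value 31 units → rank 3.5.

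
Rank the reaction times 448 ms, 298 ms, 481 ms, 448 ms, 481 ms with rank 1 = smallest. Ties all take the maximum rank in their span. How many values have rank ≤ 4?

Sorted (ascending): 298, 448, 448, 481, 481
The 2 values of 448 occupy positions 2–3 → each gets rank 3.
The 2 values of 481 occupy positions 4–5 → each gets rank 5.
Ranks ≤ 4: {1, 3, 3} → 3 values.

3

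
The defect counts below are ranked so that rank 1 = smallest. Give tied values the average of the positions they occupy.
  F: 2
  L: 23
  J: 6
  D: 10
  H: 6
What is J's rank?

Sorted (ascending): 2, 6, 6, 10, 23
The 2 values of 6 occupy positions 2–3 → average rank (2+3)/2 = 2.5.
J has value 6 → rank 2.5.

2.5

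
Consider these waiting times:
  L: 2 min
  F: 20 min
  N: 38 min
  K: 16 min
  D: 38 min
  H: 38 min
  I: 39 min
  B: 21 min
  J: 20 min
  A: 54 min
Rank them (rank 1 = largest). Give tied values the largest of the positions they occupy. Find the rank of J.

8

Sorted (descending): 54, 39, 38, 38, 38, 21, 20, 20, 16, 2
The 3 values of 38 occupy positions 3–5 → each gets rank 5.
The 2 values of 20 occupy positions 7–8 → each gets rank 8.
J has value 20 min → rank 8.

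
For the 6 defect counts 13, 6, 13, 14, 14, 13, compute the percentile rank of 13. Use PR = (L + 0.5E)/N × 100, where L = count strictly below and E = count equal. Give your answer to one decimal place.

N = 6.
Strictly below 13: 1. Equal to 13: 3.
PR = (1 + 0.5·3)/6 × 100 = 41.7

41.7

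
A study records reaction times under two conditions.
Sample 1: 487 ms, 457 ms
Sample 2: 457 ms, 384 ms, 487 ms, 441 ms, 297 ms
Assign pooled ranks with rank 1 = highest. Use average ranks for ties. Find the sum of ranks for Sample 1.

5

Sorted (descending): 487, 487, 457, 457, 441, 384, 297
The 2 values of 487 occupy positions 1–2 → average rank (1+2)/2 = 1.5.
The 2 values of 457 occupy positions 3–4 → average rank (3+4)/2 = 3.5.
Sample 1 values → pooled ranks: 487→1.5, 457→3.5
Rank sum = 1.5 + 3.5 = 5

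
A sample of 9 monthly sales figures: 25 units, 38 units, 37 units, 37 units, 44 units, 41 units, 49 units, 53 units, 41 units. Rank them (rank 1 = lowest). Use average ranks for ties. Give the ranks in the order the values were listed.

1, 4, 2.5, 2.5, 7, 5.5, 8, 9, 5.5

Sorted (ascending): 25, 37, 37, 38, 41, 41, 44, 49, 53
The 2 values of 37 occupy positions 2–3 → average rank (2+3)/2 = 2.5.
The 2 values of 41 occupy positions 5–6 → average rank (5+6)/2 = 5.5.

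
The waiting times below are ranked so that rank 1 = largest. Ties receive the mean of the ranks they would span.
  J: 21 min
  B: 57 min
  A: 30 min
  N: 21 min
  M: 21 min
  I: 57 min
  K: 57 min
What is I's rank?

2

Sorted (descending): 57, 57, 57, 30, 21, 21, 21
The 3 values of 57 occupy positions 1–3 → average rank 2.
The 3 values of 21 occupy positions 5–7 → average rank 6.
I has value 57 min → rank 2.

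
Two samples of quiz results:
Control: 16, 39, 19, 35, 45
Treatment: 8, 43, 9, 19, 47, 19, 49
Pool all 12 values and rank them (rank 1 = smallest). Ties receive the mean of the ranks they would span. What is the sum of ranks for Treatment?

Sorted (ascending): 8, 9, 16, 19, 19, 19, 35, 39, 43, 45, 47, 49
The 3 values of 19 occupy positions 4–6 → average rank 5.
Treatment values → pooled ranks: 8→1, 43→9, 9→2, 19→5, 47→11, 19→5, 49→12
Rank sum = 1 + 9 + 2 + 5 + 11 + 5 + 12 = 45

45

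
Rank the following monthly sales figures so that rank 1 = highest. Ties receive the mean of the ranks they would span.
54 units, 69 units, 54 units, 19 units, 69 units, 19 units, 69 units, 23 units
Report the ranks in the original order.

Sorted (descending): 69, 69, 69, 54, 54, 23, 19, 19
The 3 values of 69 occupy positions 1–3 → average rank 2.
The 2 values of 54 occupy positions 4–5 → average rank (4+5)/2 = 4.5.
The 2 values of 19 occupy positions 7–8 → average rank (7+8)/2 = 7.5.

4.5, 2, 4.5, 7.5, 2, 7.5, 2, 6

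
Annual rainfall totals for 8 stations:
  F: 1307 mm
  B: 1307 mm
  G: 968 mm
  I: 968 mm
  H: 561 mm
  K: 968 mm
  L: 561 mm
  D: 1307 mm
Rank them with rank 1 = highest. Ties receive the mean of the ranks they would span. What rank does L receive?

7.5

Sorted (descending): 1307, 1307, 1307, 968, 968, 968, 561, 561
The 3 values of 1307 occupy positions 1–3 → average rank 2.
The 3 values of 968 occupy positions 4–6 → average rank 5.
The 2 values of 561 occupy positions 7–8 → average rank (7+8)/2 = 7.5.
L has value 561 mm → rank 7.5.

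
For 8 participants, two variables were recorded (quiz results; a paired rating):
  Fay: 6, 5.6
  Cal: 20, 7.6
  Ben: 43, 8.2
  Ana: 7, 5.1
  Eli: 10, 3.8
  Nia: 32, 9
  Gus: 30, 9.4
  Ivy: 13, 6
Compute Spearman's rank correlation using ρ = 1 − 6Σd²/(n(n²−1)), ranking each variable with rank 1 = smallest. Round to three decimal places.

Ranks of variable 1: 1, 5, 8, 2, 3, 7, 6, 4
Ranks of variable 2: 3, 5, 6, 2, 1, 7, 8, 4
d = r₁ − r₂: -2, 0, 2, 0, 2, 0, -2, 0
d²: 4, 0, 4, 0, 4, 0, 4, 0; Σd² = 16
ρ = 1 − 6·16/(8·63) = 1 − 96/504 = 0.810

0.810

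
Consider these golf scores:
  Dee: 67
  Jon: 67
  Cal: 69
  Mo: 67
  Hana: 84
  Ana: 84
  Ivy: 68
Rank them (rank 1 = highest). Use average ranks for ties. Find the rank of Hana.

Sorted (descending): 84, 84, 69, 68, 67, 67, 67
The 2 values of 84 occupy positions 1–2 → average rank (1+2)/2 = 1.5.
The 3 values of 67 occupy positions 5–7 → average rank 6.
Hana has value 84 → rank 1.5.

1.5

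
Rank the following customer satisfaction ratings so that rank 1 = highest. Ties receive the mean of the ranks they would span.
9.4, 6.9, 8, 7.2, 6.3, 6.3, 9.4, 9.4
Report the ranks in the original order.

Sorted (descending): 9.4, 9.4, 9.4, 8, 7.2, 6.9, 6.3, 6.3
The 3 values of 9.4 occupy positions 1–3 → average rank 2.
The 2 values of 6.3 occupy positions 7–8 → average rank (7+8)/2 = 7.5.

2, 6, 4, 5, 7.5, 7.5, 2, 2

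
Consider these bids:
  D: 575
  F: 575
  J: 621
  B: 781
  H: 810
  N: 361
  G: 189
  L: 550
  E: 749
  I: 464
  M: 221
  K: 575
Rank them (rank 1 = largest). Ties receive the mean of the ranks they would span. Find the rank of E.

Sorted (descending): 810, 781, 749, 621, 575, 575, 575, 550, 464, 361, 221, 189
The 3 values of 575 occupy positions 5–7 → average rank 6.
E has value 749 → rank 3.

3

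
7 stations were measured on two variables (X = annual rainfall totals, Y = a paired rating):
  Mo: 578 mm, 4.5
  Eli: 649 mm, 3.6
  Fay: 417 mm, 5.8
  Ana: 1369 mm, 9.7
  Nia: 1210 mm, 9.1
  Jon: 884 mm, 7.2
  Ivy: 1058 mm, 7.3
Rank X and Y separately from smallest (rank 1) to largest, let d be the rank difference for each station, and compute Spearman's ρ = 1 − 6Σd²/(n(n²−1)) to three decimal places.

0.857

Ranks of variable 1: 2, 3, 1, 7, 6, 4, 5
Ranks of variable 2: 2, 1, 3, 7, 6, 4, 5
d = r₁ − r₂: 0, 2, -2, 0, 0, 0, 0
d²: 0, 4, 4, 0, 0, 0, 0; Σd² = 8
ρ = 1 − 6·8/(7·48) = 1 − 48/336 = 0.857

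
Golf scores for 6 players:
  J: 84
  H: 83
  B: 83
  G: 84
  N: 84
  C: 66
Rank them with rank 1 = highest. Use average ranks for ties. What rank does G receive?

Sorted (descending): 84, 84, 84, 83, 83, 66
The 3 values of 84 occupy positions 1–3 → average rank 2.
The 2 values of 83 occupy positions 4–5 → average rank (4+5)/2 = 4.5.
G has value 84 → rank 2.

2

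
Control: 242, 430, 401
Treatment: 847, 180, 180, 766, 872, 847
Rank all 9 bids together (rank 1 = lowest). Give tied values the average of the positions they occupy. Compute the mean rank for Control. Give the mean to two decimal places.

4.00

Sorted (ascending): 180, 180, 242, 401, 430, 766, 847, 847, 872
The 2 values of 180 occupy positions 1–2 → average rank (1+2)/2 = 1.5.
The 2 values of 847 occupy positions 7–8 → average rank (7+8)/2 = 7.5.
Control values → pooled ranks: 242→3, 430→5, 401→4
Mean rank = (3 + 5 + 4) / 3 = 4.00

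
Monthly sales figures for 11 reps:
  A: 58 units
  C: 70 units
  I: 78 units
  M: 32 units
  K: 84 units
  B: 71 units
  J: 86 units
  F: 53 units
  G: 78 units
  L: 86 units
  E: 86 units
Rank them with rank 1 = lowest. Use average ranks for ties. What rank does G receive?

Sorted (ascending): 32, 53, 58, 70, 71, 78, 78, 84, 86, 86, 86
The 2 values of 78 occupy positions 6–7 → average rank (6+7)/2 = 6.5.
The 3 values of 86 occupy positions 9–11 → average rank 10.
G has value 78 units → rank 6.5.

6.5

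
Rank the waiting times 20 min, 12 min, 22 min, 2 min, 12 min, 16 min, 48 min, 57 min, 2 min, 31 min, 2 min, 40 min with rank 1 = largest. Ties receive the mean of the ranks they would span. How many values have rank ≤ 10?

9

Sorted (descending): 57, 48, 40, 31, 22, 20, 16, 12, 12, 2, 2, 2
The 2 values of 12 occupy positions 8–9 → average rank (8+9)/2 = 8.5.
The 3 values of 2 occupy positions 10–12 → average rank 11.
Ranks ≤ 10: {1, 2, 3, 4, 5, 6, 7, 8.5, 8.5} → 9 values.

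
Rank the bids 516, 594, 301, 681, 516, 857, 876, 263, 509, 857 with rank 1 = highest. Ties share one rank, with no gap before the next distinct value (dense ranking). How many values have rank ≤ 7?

9

Sorted (descending): 876, 857, 857, 681, 594, 516, 516, 509, 301, 263
The 2 values of 857 share dense rank 2.
The 2 values of 516 share dense rank 5.
Remaining distinct values take the next consecutive integers.
Ranks ≤ 7: {1, 2, 2, 3, 4, 5, 5, 6, 7} → 9 values.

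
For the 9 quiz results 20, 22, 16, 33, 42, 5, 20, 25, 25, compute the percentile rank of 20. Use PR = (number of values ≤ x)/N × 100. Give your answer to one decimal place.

N = 9.
Strictly below 20: 2. Equal to 20: 2.
PR = 4/9 × 100 = 44.4

44.4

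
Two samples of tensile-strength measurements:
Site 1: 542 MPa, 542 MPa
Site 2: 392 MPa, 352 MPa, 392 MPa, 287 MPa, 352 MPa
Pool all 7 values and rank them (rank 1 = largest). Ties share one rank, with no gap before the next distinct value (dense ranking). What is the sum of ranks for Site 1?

Sorted (descending): 542, 542, 392, 392, 352, 352, 287
The 2 values of 542 share dense rank 1.
The 2 values of 392 share dense rank 2.
The 2 values of 352 share dense rank 3.
Remaining distinct values take the next consecutive integers.
Site 1 values → pooled ranks: 542→1, 542→1
Rank sum = 1 + 1 = 2

2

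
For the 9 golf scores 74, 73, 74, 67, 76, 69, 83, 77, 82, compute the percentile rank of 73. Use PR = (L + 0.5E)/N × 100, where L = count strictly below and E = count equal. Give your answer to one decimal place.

N = 9.
Strictly below 73: 2. Equal to 73: 1.
PR = (2 + 0.5·1)/9 × 100 = 27.8

27.8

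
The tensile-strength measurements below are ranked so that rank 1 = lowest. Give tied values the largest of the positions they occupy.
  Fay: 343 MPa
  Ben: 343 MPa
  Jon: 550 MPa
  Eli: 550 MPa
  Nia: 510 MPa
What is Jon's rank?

Sorted (ascending): 343, 343, 510, 550, 550
The 2 values of 343 occupy positions 1–2 → each gets rank 2.
The 2 values of 550 occupy positions 4–5 → each gets rank 5.
Jon has value 550 MPa → rank 5.

5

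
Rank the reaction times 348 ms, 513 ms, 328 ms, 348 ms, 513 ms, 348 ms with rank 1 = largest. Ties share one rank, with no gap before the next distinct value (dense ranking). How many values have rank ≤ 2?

Sorted (descending): 513, 513, 348, 348, 348, 328
The 2 values of 513 share dense rank 1.
The 3 values of 348 share dense rank 2.
Remaining distinct values take the next consecutive integers.
Ranks ≤ 2: {1, 1, 2, 2, 2} → 5 values.

5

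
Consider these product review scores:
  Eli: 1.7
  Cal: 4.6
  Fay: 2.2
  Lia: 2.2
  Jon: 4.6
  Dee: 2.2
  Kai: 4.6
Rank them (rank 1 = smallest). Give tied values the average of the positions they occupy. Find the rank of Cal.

6

Sorted (ascending): 1.7, 2.2, 2.2, 2.2, 4.6, 4.6, 4.6
The 3 values of 2.2 occupy positions 2–4 → average rank 3.
The 3 values of 4.6 occupy positions 5–7 → average rank 6.
Cal has value 4.6 → rank 6.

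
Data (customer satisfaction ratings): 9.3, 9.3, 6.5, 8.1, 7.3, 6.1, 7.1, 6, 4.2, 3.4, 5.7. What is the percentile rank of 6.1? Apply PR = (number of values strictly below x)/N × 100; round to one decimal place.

36.4

N = 11.
Strictly below 6.1: 4. Equal to 6.1: 1.
PR = 4/11 × 100 = 36.4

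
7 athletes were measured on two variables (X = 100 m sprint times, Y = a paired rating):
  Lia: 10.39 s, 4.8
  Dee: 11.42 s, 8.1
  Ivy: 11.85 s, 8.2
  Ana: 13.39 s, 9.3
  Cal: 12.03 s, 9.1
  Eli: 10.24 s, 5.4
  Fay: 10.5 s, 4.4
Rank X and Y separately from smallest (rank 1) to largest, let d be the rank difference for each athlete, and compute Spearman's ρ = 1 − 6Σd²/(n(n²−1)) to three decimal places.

Ranks of variable 1: 2, 4, 5, 7, 6, 1, 3
Ranks of variable 2: 2, 4, 5, 7, 6, 3, 1
d = r₁ − r₂: 0, 0, 0, 0, 0, -2, 2
d²: 0, 0, 0, 0, 0, 4, 4; Σd² = 8
ρ = 1 − 6·8/(7·48) = 1 − 48/336 = 0.857

0.857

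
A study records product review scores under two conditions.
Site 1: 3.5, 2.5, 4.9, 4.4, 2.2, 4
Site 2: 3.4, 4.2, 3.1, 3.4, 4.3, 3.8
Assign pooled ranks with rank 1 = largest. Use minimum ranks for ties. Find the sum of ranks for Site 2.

39

Sorted (descending): 4.9, 4.4, 4.3, 4.2, 4, 3.8, 3.5, 3.4, 3.4, 3.1, 2.5, 2.2
The 2 values of 3.4 occupy positions 8–9 → each gets rank 8.
Site 2 values → pooled ranks: 3.4→8, 4.2→4, 3.1→10, 3.4→8, 4.3→3, 3.8→6
Rank sum = 8 + 4 + 10 + 8 + 3 + 6 = 39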